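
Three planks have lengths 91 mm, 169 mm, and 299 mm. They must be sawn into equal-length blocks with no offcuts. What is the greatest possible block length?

13 mm

This is the greatest common divisor of 91, 169, and 299.
91 = 7 × 13
169 = 13^2
299 = 13 × 23
gcd(91, 169, 299) = 13.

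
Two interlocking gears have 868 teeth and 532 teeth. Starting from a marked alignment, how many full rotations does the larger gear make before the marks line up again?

19 rotations

The first common completion time is the LCM of the periods.
868 = 2^2 × 7 × 31
532 = 2^2 × 7 × 19
LCM(868, 532) = 2^2 × 7 × 19 × 31 = 16492.
Rotations for period 868: 16492 / 868 = 19.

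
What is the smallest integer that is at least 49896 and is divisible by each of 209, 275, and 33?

The integer must be a common multiple of 209, 275, and 33, so a multiple of their LCM.
209 = 11 × 19
275 = 5^2 × 11
33 = 3 × 11
LCM(209, 275, 33) = 3 × 5^2 × 11 × 19 = 15675.
Smallest multiple of 15675 that is ≥ 49896: ⌈49896/15675⌉ × 15675 = 4 × 15675 = 62700.

62700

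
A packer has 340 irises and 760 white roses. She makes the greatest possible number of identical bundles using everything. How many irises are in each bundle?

17

Number of bundles = gcd(340, 760).
340 = 2^2 × 5 × 17
760 = 2^3 × 5 × 19
gcd(340, 760) = 2^2 × 5 = 20.
irises per bundle = 340 / 20 = 17.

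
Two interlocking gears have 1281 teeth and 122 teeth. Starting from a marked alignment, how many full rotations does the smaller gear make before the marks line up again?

They are all back at their starting positions together after one LCM of the periods.
1281 = 3 × 7 × 61
122 = 2 × 61
LCM(1281, 122) = 2 × 3 × 7 × 61 = 2562.
Rotations for period 122: 2562 / 122 = 21.

21 rotations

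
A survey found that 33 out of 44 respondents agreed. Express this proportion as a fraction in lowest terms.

3/4

33 = 3 × 11
44 = 2^2 × 11
gcd(33, 44) = 11.
Divide numerator and denominator by 11: 33/44 = 3/4.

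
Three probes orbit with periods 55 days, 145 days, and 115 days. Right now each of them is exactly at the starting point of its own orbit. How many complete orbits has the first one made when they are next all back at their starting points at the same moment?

667 orbits

All finish a whole number of cycles simultaneously at t = LCM of the periods.
55 = 5 × 11
145 = 5 × 29
115 = 5 × 23
LCM(55, 145, 115) = 5 × 11 × 23 × 29 = 36685.
Orbits for period 55: 36685 / 55 = 667.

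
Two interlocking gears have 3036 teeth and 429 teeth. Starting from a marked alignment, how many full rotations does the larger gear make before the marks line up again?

All finish a whole number of cycles simultaneously at t = LCM of the periods.
3036 = 2^2 × 3 × 11 × 23
429 = 3 × 11 × 13
LCM(3036, 429) = 2^2 × 3 × 11 × 13 × 23 = 39468.
Rotations for period 3036: 39468 / 3036 = 13.

13 rotations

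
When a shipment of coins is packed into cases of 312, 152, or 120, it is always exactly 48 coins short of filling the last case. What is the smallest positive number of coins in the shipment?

Being 48 short of a full case of size k means N ≡ −48 (mod k), i.e. N + 48 is a multiple of each size.
312 = 2^3 × 3 × 13
152 = 2^3 × 19
120 = 2^3 × 3 × 5
LCM(312, 152, 120) = 2^3 × 3 × 5 × 13 × 19 = 29640.
Smallest positive N is 29640 − 48 = 29592.

29592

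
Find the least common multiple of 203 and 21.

203 = 7 × 29
21 = 3 × 7
LCM(203, 21) = 3 × 7 × 29 = 609.

609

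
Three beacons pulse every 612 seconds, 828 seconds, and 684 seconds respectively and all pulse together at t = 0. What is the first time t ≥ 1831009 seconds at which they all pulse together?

Joint pulses occur at multiples of LCM(612, 828, 684).
612 = 2^2 × 3^2 × 17
828 = 2^2 × 3^2 × 23
684 = 2^2 × 3^2 × 19
LCM(612, 828, 684) = 2^2 × 3^2 × 17 × 19 × 23 = 267444.
Smallest multiple of 267444 that is ≥ 1831009: ⌈1831009/267444⌉ × 267444 = 7 × 267444 = 1872108.

1872108 seconds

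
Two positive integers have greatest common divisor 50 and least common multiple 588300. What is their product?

For any two positive integers, gcd × lcm = product = 50 × 588300 = 29415000.

29415000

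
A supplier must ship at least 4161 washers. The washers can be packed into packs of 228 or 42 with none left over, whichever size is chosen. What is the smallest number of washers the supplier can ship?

4788

The number of washers must be a common multiple of 228 and 42, so a multiple of their LCM.
228 = 2^2 × 3 × 19
42 = 2 × 3 × 7
LCM(228, 42) = 2^2 × 3 × 7 × 19 = 1596.
Smallest multiple of 1596 that is ≥ 4161: ⌈4161/1596⌉ × 1596 = 3 × 1596 = 4788.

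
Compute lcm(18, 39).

18 = 2 × 3^2
39 = 3 × 13
LCM(18, 39) = 2 × 3^2 × 13 = 234.

234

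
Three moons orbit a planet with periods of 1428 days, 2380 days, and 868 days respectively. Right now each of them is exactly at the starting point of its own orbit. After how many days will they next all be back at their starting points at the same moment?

The first simultaneous occurrence is after LCM of the individual periods.
1428 = 2^2 × 3 × 7 × 17
2380 = 2^2 × 5 × 7 × 17
868 = 2^2 × 7 × 31
LCM(1428, 2380, 868) = 2^2 × 3 × 5 × 7 × 17 × 31 = 221340.

221340 days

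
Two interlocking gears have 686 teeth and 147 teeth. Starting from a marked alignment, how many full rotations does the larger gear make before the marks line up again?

3 rotations

All finish a whole number of cycles simultaneously at t = LCM of the periods.
686 = 2 × 7^3
147 = 3 × 7^2
LCM(686, 147) = 2 × 3 × 7^3 = 2058.
Rotations for period 686: 2058 / 686 = 3.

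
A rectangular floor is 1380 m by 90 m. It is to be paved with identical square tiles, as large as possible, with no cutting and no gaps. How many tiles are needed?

138

Tile side = gcd(1380, 90).
1380 = 2^2 × 3 × 5 × 23
90 = 2 × 3^2 × 5
gcd(1380, 90) = 2 × 3 × 5 = 30.
Tiles: (1380/30) × (90/30) = 46 × 3 = 138.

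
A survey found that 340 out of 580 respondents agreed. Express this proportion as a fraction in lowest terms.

17/29

340 = 2^2 × 5 × 17
580 = 2^2 × 5 × 29
gcd(340, 580) = 2^2 × 5 = 20.
Divide numerator and denominator by 20: 340/580 = 17/29.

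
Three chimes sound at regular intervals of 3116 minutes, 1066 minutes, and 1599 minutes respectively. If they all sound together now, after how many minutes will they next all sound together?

121524 minutes

They coincide at every common multiple of the periods; the first is the LCM.
3116 = 2^2 × 19 × 41
1066 = 2 × 13 × 41
1599 = 3 × 13 × 41
LCM(3116, 1066, 1599) = 2^2 × 3 × 13 × 19 × 41 = 121524.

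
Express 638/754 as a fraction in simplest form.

638 = 2 × 11 × 29
754 = 2 × 13 × 29
gcd(638, 754) = 2 × 29 = 58.
Divide numerator and denominator by 58: 638/754 = 11/13.

11/13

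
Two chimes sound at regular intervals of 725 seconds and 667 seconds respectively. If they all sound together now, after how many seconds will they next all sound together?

They coincide at every common multiple of the periods; the first is the LCM.
725 = 5^2 × 29
667 = 23 × 29
LCM(725, 667) = 5^2 × 23 × 29 = 16675.

16675 seconds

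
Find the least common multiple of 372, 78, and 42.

33852

372 = 2^2 × 3 × 31
78 = 2 × 3 × 13
42 = 2 × 3 × 7
LCM(372, 78, 42) = 2^2 × 3 × 7 × 13 × 31 = 33852.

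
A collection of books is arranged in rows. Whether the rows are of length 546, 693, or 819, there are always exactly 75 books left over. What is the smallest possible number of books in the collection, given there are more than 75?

N − 75 must be a common multiple of 546, 693, and 819.
546 = 2 × 3 × 7 × 13
693 = 3^2 × 7 × 11
819 = 3^2 × 7 × 13
LCM(546, 693, 819) = 2 × 3^2 × 7 × 11 × 13 = 18018.
Smallest N > 75 is LCM + 75 = 18018 + 75 = 18093.

18093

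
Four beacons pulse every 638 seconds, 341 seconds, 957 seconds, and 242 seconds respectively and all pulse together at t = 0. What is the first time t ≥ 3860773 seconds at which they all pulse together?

Joint pulses occur at multiples of LCM(638, 341, 957, 242).
638 = 2 × 11 × 29
341 = 11 × 31
957 = 3 × 11 × 29
242 = 2 × 11^2
LCM(638, 341, 957, 242) = 2 × 3 × 11^2 × 29 × 31 = 652674.
Smallest multiple of 652674 that is ≥ 3860773: ⌈3860773/652674⌉ × 652674 = 6 × 652674 = 3916044.

3916044 seconds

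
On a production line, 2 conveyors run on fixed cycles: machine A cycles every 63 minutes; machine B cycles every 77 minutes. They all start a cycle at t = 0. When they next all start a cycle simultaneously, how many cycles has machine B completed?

All finish a whole number of cycles simultaneously at t = LCM of the periods.
63 = 3^2 × 7
77 = 7 × 11
LCM(63, 77) = 3^2 × 7 × 11 = 693.
Cycles for period 77: 693 / 77 = 9.

9 cycles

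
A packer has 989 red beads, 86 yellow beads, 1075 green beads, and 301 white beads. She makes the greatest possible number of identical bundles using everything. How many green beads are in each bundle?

25

Number of bundles = gcd(989, 86, 1075, 301).
989 = 23 × 43
86 = 2 × 43
1075 = 5^2 × 43
301 = 7 × 43
gcd(989, 86, 1075, 301) = 43.
green beads per bundle = 1075 / 43 = 25.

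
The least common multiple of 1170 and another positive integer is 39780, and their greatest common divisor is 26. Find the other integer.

884

gcd × lcm = product of the two integers, so the other integer is (26 × 39780) / 1170 = 884.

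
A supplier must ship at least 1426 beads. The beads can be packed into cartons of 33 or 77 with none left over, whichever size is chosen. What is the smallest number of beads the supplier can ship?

The number of beads must be a common multiple of 33 and 77, so a multiple of their LCM.
33 = 3 × 11
77 = 7 × 11
LCM(33, 77) = 3 × 7 × 11 = 231.
Smallest multiple of 231 that is ≥ 1426: ⌈1426/231⌉ × 231 = 7 × 231 = 1617.

1617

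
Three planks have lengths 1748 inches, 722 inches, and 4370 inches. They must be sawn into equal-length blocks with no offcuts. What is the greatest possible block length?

This is the greatest common divisor of 1748, 722, and 4370.
1748 = 2^2 × 19 × 23
722 = 2 × 19^2
4370 = 2 × 5 × 19 × 23
gcd(1748, 722, 4370) = 2 × 19 = 38.

38 inches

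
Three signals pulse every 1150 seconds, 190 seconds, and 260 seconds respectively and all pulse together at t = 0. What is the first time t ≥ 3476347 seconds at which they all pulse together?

3976700 seconds

Joint pulses occur at multiples of LCM(1150, 190, 260).
1150 = 2 × 5^2 × 23
190 = 2 × 5 × 19
260 = 2^2 × 5 × 13
LCM(1150, 190, 260) = 2^2 × 5^2 × 13 × 19 × 23 = 568100.
Smallest multiple of 568100 that is ≥ 3476347: ⌈3476347/568100⌉ × 568100 = 7 × 568100 = 3976700.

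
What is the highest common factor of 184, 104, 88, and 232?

8

184 = 2^3 × 23
104 = 2^3 × 13
88 = 2^3 × 11
232 = 2^3 × 29
gcd(184, 104, 88, 232) = 2^3 = 8.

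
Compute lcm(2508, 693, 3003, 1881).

2508 = 2^2 × 3 × 11 × 19
693 = 3^2 × 7 × 11
3003 = 3 × 7 × 11 × 13
1881 = 3^2 × 11 × 19
LCM(2508, 693, 3003, 1881) = 2^2 × 3^2 × 7 × 11 × 13 × 19 = 684684.

684684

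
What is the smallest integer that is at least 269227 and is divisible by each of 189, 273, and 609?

285012

The integer must be a common multiple of 189, 273, and 609, so a multiple of their LCM.
189 = 3^3 × 7
273 = 3 × 7 × 13
609 = 3 × 7 × 29
LCM(189, 273, 609) = 3^3 × 7 × 13 × 29 = 71253.
Smallest multiple of 71253 that is ≥ 269227: ⌈269227/71253⌉ × 71253 = 4 × 71253 = 285012.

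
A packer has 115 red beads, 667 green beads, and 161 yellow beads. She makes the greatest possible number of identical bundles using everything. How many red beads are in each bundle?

5

Number of bundles = gcd(115, 667, 161).
115 = 5 × 23
667 = 23 × 29
161 = 7 × 23
gcd(115, 667, 161) = 23.
red beads per bundle = 115 / 23 = 5.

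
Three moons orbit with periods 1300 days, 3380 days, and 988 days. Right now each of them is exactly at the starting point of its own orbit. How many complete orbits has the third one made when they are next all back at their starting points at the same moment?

325 orbits

They are all back at their starting positions together after one LCM of the periods.
1300 = 2^2 × 5^2 × 13
3380 = 2^2 × 5 × 13^2
988 = 2^2 × 13 × 19
LCM(1300, 3380, 988) = 2^2 × 5^2 × 13^2 × 19 = 321100.
Orbits for period 988: 321100 / 988 = 325.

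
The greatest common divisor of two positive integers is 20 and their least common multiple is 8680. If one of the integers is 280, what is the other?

620

For two integers, gcd × lcm = product, so the other is (20 × 8680) / 280 = 173600 / 280 = 620.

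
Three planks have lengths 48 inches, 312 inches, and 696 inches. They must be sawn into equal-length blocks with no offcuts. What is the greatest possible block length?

24 inches

This is the greatest common divisor of 48, 312, and 696.
48 = 2^4 × 3
312 = 2^3 × 3 × 13
696 = 2^3 × 3 × 29
gcd(48, 312, 696) = 2^3 × 3 = 24.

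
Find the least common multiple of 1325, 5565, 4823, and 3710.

723450

1325 = 5^2 × 53
5565 = 3 × 5 × 7 × 53
4823 = 7 × 13 × 53
3710 = 2 × 5 × 7 × 53
LCM(1325, 5565, 4823, 3710) = 2 × 3 × 5^2 × 7 × 13 × 53 = 723450.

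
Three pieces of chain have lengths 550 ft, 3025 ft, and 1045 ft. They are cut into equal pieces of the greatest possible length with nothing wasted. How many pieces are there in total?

84

Piece length = gcd(550, 3025, 1045).
550 = 2 × 5^2 × 11
3025 = 5^2 × 11^2
1045 = 5 × 11 × 19
gcd(550, 3025, 1045) = 5 × 11 = 55.
Total pieces = 550/55 + 3025/55 + 1045/55 = 10 + 55 + 19 = 84.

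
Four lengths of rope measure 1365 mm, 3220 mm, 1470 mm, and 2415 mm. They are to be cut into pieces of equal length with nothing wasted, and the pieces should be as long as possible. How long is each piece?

35 mm

The greatest length dividing all of 1365, 3220, 1470, and 2415 is their gcd.
1365 = 3 × 5 × 7 × 13
3220 = 2^2 × 5 × 7 × 23
1470 = 2 × 3 × 5 × 7^2
2415 = 3 × 5 × 7 × 23
gcd(1365, 3220, 1470, 2415) = 5 × 7 = 35.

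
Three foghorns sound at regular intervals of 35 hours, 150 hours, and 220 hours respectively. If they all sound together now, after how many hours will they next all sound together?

23100 hours

They coincide at every common multiple of the periods; the first is the LCM.
35 = 5 × 7
150 = 2 × 3 × 5^2
220 = 2^2 × 5 × 11
LCM(35, 150, 220) = 2^2 × 3 × 5^2 × 7 × 11 = 23100.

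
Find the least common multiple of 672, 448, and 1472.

30912

672 = 2^5 × 3 × 7
448 = 2^6 × 7
1472 = 2^6 × 23
LCM(672, 448, 1472) = 2^6 × 3 × 7 × 23 = 30912.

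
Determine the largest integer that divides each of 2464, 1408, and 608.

2464 = 2^5 × 7 × 11
1408 = 2^7 × 11
608 = 2^5 × 19
gcd(2464, 1408, 608) = 2^5 = 32.

32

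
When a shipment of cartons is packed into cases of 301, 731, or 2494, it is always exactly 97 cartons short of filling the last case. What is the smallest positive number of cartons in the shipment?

Being 97 short of a full case of size k means N ≡ −97 (mod k), i.e. N + 97 is a multiple of each size.
301 = 7 × 43
731 = 17 × 43
2494 = 2 × 29 × 43
LCM(301, 731, 2494) = 2 × 7 × 17 × 29 × 43 = 296786.
Smallest positive N is 296786 − 97 = 296689.

296689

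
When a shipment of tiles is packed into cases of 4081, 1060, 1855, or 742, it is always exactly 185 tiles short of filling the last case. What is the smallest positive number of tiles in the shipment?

81435

Being 185 short of a full case of size k means N ≡ −185 (mod k), i.e. N + 185 is a multiple of each size.
4081 = 7 × 11 × 53
1060 = 2^2 × 5 × 53
1855 = 5 × 7 × 53
742 = 2 × 7 × 53
LCM(4081, 1060, 1855, 742) = 2^2 × 5 × 7 × 11 × 53 = 81620.
Smallest positive N is 81620 − 185 = 81435.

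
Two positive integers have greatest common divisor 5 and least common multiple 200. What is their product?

For any two positive integers, gcd × lcm = product = 5 × 200 = 1000.

1000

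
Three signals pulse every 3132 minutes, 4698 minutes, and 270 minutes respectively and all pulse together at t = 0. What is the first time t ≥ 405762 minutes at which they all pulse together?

Joint pulses occur at multiples of LCM(3132, 4698, 270).
3132 = 2^2 × 3^3 × 29
4698 = 2 × 3^4 × 29
270 = 2 × 3^3 × 5
LCM(3132, 4698, 270) = 2^2 × 3^4 × 5 × 29 = 46980.
Smallest multiple of 46980 that is ≥ 405762: ⌈405762/46980⌉ × 46980 = 9 × 46980 = 422820.

422820 minutes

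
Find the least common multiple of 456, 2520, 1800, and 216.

456 = 2^3 × 3 × 19
2520 = 2^3 × 3^2 × 5 × 7
1800 = 2^3 × 3^2 × 5^2
216 = 2^3 × 3^3
LCM(456, 2520, 1800, 216) = 2^3 × 3^3 × 5^2 × 7 × 19 = 718200.

718200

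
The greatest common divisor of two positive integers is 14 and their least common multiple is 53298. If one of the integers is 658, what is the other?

For two integers, gcd × lcm = product, so the other is (14 × 53298) / 658 = 746172 / 658 = 1134.

1134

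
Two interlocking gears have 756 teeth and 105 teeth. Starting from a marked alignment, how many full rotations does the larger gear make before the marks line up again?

5 rotations

They are all back at their starting positions together after one LCM of the periods.
756 = 2^2 × 3^3 × 7
105 = 3 × 5 × 7
LCM(756, 105) = 2^2 × 3^3 × 5 × 7 = 3780.
Rotations for period 756: 3780 / 756 = 5.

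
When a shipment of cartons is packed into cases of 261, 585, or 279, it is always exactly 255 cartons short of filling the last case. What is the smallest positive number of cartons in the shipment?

Being 255 short of a full case of size k means N ≡ −255 (mod k), i.e. N + 255 is a multiple of each size.
261 = 3^2 × 29
585 = 3^2 × 5 × 13
279 = 3^2 × 31
LCM(261, 585, 279) = 3^2 × 5 × 13 × 29 × 31 = 525915.
Smallest positive N is 525915 − 255 = 525660.

525660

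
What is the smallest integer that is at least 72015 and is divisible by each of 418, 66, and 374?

85272

The integer must be a common multiple of 418, 66, and 374, so a multiple of their LCM.
418 = 2 × 11 × 19
66 = 2 × 3 × 11
374 = 2 × 11 × 17
LCM(418, 66, 374) = 2 × 3 × 11 × 17 × 19 = 21318.
Smallest multiple of 21318 that is ≥ 72015: ⌈72015/21318⌉ × 21318 = 4 × 21318 = 85272.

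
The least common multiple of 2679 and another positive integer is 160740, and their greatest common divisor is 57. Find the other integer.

gcd × lcm = product of the two integers, so the other integer is (57 × 160740) / 2679 = 3420.

3420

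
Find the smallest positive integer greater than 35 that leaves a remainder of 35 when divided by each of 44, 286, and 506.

13191

N − 35 must be a common multiple of 44, 286, and 506.
44 = 2^2 × 11
286 = 2 × 11 × 13
506 = 2 × 11 × 23
LCM(44, 286, 506) = 2^2 × 11 × 13 × 23 = 13156.
Smallest N > 35 is LCM + 35 = 13156 + 35 = 13191.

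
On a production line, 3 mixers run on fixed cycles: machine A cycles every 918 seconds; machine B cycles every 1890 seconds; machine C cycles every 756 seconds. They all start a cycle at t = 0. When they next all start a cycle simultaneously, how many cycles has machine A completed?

They are all back at their starting positions together after one LCM of the periods.
918 = 2 × 3^3 × 17
1890 = 2 × 3^3 × 5 × 7
756 = 2^2 × 3^3 × 7
LCM(918, 1890, 756) = 2^2 × 3^3 × 5 × 7 × 17 = 64260.
Cycles for period 918: 64260 / 918 = 70.

70 cycles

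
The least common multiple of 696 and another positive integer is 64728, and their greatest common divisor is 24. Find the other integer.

2232

gcd × lcm = product of the two integers, so the other integer is (24 × 64728) / 696 = 2232.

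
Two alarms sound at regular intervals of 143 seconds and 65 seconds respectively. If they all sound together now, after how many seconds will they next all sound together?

We need the least common multiple of the intervals.
143 = 11 × 13
65 = 5 × 13
LCM(143, 65) = 5 × 11 × 13 = 715.

715 seconds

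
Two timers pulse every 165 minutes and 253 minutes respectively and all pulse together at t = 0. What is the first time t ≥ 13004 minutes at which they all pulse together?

Joint pulses occur at multiples of LCM(165, 253).
165 = 3 × 5 × 11
253 = 11 × 23
LCM(165, 253) = 3 × 5 × 11 × 23 = 3795.
Smallest multiple of 3795 that is ≥ 13004: ⌈13004/3795⌉ × 3795 = 4 × 3795 = 15180.

15180 minutes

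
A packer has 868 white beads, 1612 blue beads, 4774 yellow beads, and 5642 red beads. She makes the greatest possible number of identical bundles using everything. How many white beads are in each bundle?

Number of bundles = gcd(868, 1612, 4774, 5642).
868 = 2^2 × 7 × 31
1612 = 2^2 × 13 × 31
4774 = 2 × 7 × 11 × 31
5642 = 2 × 7 × 13 × 31
gcd(868, 1612, 4774, 5642) = 2 × 31 = 62.
white beads per bundle = 868 / 62 = 14.

14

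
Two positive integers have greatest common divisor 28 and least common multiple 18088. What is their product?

For any two positive integers, gcd × lcm = product = 28 × 18088 = 506464.

506464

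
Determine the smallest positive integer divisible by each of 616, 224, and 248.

616 = 2^3 × 7 × 11
224 = 2^5 × 7
248 = 2^3 × 31
LCM(616, 224, 248) = 2^5 × 7 × 11 × 31 = 76384.

76384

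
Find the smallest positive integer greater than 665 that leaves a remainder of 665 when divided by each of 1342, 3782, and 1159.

N − 665 must be a common multiple of 1342, 3782, and 1159.
1342 = 2 × 11 × 61
3782 = 2 × 31 × 61
1159 = 19 × 61
LCM(1342, 3782, 1159) = 2 × 11 × 19 × 31 × 61 = 790438.
Smallest N > 665 is LCM + 665 = 790438 + 665 = 791103.

791103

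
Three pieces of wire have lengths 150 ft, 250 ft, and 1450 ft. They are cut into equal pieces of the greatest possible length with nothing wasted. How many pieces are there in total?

Piece length = gcd(150, 250, 1450).
150 = 2 × 3 × 5^2
250 = 2 × 5^3
1450 = 2 × 5^2 × 29
gcd(150, 250, 1450) = 2 × 5^2 = 50.
Total pieces = 150/50 + 250/50 + 1450/50 = 3 + 5 + 29 = 37.

37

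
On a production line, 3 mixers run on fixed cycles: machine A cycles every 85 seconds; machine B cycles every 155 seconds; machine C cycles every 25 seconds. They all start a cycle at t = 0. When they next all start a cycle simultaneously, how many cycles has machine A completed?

The first common completion time is the LCM of the periods.
85 = 5 × 17
155 = 5 × 31
25 = 5^2
LCM(85, 155, 25) = 5^2 × 17 × 31 = 13175.
Cycles for period 85: 13175 / 85 = 155.

155 cycles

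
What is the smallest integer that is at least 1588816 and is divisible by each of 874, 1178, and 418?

1788204

The integer must be a common multiple of 874, 1178, and 418, so a multiple of their LCM.
874 = 2 × 19 × 23
1178 = 2 × 19 × 31
418 = 2 × 11 × 19
LCM(874, 1178, 418) = 2 × 11 × 19 × 23 × 31 = 298034.
Smallest multiple of 298034 that is ≥ 1588816: ⌈1588816/298034⌉ × 298034 = 6 × 298034 = 1788204.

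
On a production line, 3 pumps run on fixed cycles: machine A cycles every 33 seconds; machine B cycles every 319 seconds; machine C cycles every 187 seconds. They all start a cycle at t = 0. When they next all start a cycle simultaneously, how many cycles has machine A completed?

The first common completion time is the LCM of the periods.
33 = 3 × 11
319 = 11 × 29
187 = 11 × 17
LCM(33, 319, 187) = 3 × 11 × 17 × 29 = 16269.
Cycles for period 33: 16269 / 33 = 493.

493 cycles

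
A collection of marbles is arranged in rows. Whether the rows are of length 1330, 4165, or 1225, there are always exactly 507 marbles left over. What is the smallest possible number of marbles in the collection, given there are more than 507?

791857

N − 507 must be a common multiple of 1330, 4165, and 1225.
1330 = 2 × 5 × 7 × 19
4165 = 5 × 7^2 × 17
1225 = 5^2 × 7^2
LCM(1330, 4165, 1225) = 2 × 5^2 × 7^2 × 17 × 19 = 791350.
Smallest N > 507 is LCM + 507 = 791350 + 507 = 791857.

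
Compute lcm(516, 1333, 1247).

516 = 2^2 × 3 × 43
1333 = 31 × 43
1247 = 29 × 43
LCM(516, 1333, 1247) = 2^2 × 3 × 29 × 31 × 43 = 463884.

463884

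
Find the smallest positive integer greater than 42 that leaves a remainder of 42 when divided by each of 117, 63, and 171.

N − 42 must be a common multiple of 117, 63, and 171.
117 = 3^2 × 13
63 = 3^2 × 7
171 = 3^2 × 19
LCM(117, 63, 171) = 3^2 × 7 × 13 × 19 = 15561.
Smallest N > 42 is LCM + 42 = 15561 + 42 = 15603.

15603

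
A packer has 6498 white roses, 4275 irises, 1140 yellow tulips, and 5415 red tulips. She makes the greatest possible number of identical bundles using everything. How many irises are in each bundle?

75

Number of bundles = gcd(6498, 4275, 1140, 5415).
6498 = 2 × 3^2 × 19^2
4275 = 3^2 × 5^2 × 19
1140 = 2^2 × 3 × 5 × 19
5415 = 3 × 5 × 19^2
gcd(6498, 4275, 1140, 5415) = 3 × 19 = 57.
irises per bundle = 4275 / 57 = 75.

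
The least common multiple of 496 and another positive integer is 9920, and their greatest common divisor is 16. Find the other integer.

gcd × lcm = product of the two integers, so the other integer is (16 × 9920) / 496 = 320.

320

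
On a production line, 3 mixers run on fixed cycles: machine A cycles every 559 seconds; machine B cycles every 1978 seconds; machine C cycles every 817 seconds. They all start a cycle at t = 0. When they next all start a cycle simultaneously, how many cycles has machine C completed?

598 cycles

The first common completion time is the LCM of the periods.
559 = 13 × 43
1978 = 2 × 23 × 43
817 = 19 × 43
LCM(559, 1978, 817) = 2 × 13 × 19 × 23 × 43 = 488566.
Cycles for period 817: 488566 / 817 = 598.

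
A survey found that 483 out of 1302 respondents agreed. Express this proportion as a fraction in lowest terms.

483 = 3 × 7 × 23
1302 = 2 × 3 × 7 × 31
gcd(483, 1302) = 3 × 7 = 21.
Divide numerator and denominator by 21: 483/1302 = 23/62.

23/62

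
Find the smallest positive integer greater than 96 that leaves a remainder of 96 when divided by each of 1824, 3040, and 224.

63936

N − 96 must be a common multiple of 1824, 3040, and 224.
1824 = 2^5 × 3 × 19
3040 = 2^5 × 5 × 19
224 = 2^5 × 7
LCM(1824, 3040, 224) = 2^5 × 3 × 5 × 7 × 19 = 63840.
Smallest N > 96 is LCM + 96 = 63840 + 96 = 63936.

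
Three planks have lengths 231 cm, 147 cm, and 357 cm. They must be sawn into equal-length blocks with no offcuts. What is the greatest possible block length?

The block length must divide every plank, so the greatest is gcd(231, 147, 357).
231 = 3 × 7 × 11
147 = 3 × 7^2
357 = 3 × 7 × 17
gcd(231, 147, 357) = 3 × 7 = 21.

21 cm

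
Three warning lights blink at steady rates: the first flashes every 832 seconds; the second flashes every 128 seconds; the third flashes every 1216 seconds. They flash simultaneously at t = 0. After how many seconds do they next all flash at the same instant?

31616 seconds

They coincide at every common multiple of the periods; the first is the LCM.
832 = 2^6 × 13
128 = 2^7
1216 = 2^6 × 19
LCM(832, 128, 1216) = 2^7 × 13 × 19 = 31616.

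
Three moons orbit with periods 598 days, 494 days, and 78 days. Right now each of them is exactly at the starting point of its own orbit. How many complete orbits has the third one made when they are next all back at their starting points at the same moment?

All finish a whole number of cycles simultaneously at t = LCM of the periods.
598 = 2 × 13 × 23
494 = 2 × 13 × 19
78 = 2 × 3 × 13
LCM(598, 494, 78) = 2 × 3 × 13 × 19 × 23 = 34086.
Orbits for period 78: 34086 / 78 = 437.

437 orbits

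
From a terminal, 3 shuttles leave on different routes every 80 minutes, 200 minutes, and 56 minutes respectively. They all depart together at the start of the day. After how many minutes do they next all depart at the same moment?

2800 minutes

The first simultaneous occurrence is after LCM of the individual periods.
80 = 2^4 × 5
200 = 2^3 × 5^2
56 = 2^3 × 7
LCM(80, 200, 56) = 2^4 × 5^2 × 7 = 2800.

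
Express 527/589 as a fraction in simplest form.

17/19

527 = 17 × 31
589 = 19 × 31
gcd(527, 589) = 31.
Divide numerator and denominator by 31: 527/589 = 17/19.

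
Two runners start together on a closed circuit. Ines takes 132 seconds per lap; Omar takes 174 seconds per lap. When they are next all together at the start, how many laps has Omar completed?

22 laps

They are all back at their starting positions together after one LCM of the periods.
132 = 2^2 × 3 × 11
174 = 2 × 3 × 29
LCM(132, 174) = 2^2 × 3 × 11 × 29 = 3828.
Laps for period 174: 3828 / 174 = 22.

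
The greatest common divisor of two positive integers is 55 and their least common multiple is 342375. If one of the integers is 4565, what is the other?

4125

For two integers, gcd × lcm = product, so the other is (55 × 342375) / 4565 = 18830625 / 4565 = 4125.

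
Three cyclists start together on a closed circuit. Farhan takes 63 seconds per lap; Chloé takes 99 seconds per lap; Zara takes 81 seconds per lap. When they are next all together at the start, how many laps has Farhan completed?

99 laps

They are all back at their starting positions together after one LCM of the periods.
63 = 3^2 × 7
99 = 3^2 × 11
81 = 3^4
LCM(63, 99, 81) = 3^4 × 7 × 11 = 6237.
Laps for period 63: 6237 / 63 = 99.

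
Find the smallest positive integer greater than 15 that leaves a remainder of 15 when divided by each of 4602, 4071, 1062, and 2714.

317553

N − 15 must be a common multiple of 4602, 4071, 1062, and 2714.
4602 = 2 × 3 × 13 × 59
4071 = 3 × 23 × 59
1062 = 2 × 3^2 × 59
2714 = 2 × 23 × 59
LCM(4602, 4071, 1062, 2714) = 2 × 3^2 × 13 × 23 × 59 = 317538.
Smallest N > 15 is LCM + 15 = 317538 + 15 = 317553.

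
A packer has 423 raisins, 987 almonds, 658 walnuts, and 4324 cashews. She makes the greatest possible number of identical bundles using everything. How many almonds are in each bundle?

21

Number of bundles = gcd(423, 987, 658, 4324).
423 = 3^2 × 47
987 = 3 × 7 × 47
658 = 2 × 7 × 47
4324 = 2^2 × 23 × 47
gcd(423, 987, 658, 4324) = 47.
almonds per bundle = 987 / 47 = 21.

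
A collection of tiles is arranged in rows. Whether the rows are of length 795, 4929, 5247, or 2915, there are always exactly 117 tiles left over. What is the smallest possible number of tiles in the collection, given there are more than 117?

N − 117 must be a common multiple of 795, 4929, 5247, and 2915.
795 = 3 × 5 × 53
4929 = 3 × 31 × 53
5247 = 3^2 × 11 × 53
2915 = 5 × 11 × 53
LCM(795, 4929, 5247, 2915) = 3^2 × 5 × 11 × 31 × 53 = 813285.
Smallest N > 117 is LCM + 117 = 813285 + 117 = 813402.

813402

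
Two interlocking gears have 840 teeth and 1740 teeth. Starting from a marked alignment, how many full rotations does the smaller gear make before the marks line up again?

29 rotations

The first common completion time is the LCM of the periods.
840 = 2^3 × 3 × 5 × 7
1740 = 2^2 × 3 × 5 × 29
LCM(840, 1740) = 2^3 × 3 × 5 × 7 × 29 = 24360.
Rotations for period 840: 24360 / 840 = 29.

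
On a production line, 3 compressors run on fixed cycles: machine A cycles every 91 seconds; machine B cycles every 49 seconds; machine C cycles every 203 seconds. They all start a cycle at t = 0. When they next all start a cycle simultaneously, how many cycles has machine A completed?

They are all back at their starting positions together after one LCM of the periods.
91 = 7 × 13
49 = 7^2
203 = 7 × 29
LCM(91, 49, 203) = 7^2 × 13 × 29 = 18473.
Cycles for period 91: 18473 / 91 = 203.

203 cycles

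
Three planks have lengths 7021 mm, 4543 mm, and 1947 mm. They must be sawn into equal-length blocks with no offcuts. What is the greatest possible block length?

59 mm

The block length must divide every plank, so the greatest is gcd(7021, 4543, 1947).
7021 = 7 × 17 × 59
4543 = 7 × 11 × 59
1947 = 3 × 11 × 59
gcd(7021, 4543, 1947) = 59.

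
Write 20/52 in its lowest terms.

5/13

20 = 2^2 × 5
52 = 2^2 × 13
gcd(20, 52) = 2^2 = 4.
Divide numerator and denominator by 4: 20/52 = 5/13.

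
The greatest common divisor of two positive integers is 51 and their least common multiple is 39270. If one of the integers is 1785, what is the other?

For two integers, gcd × lcm = product, so the other is (51 × 39270) / 1785 = 2002770 / 1785 = 1122.

1122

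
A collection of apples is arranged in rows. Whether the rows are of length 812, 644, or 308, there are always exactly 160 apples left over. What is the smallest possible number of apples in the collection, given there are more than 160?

205596

N − 160 must be a common multiple of 812, 644, and 308.
812 = 2^2 × 7 × 29
644 = 2^2 × 7 × 23
308 = 2^2 × 7 × 11
LCM(812, 644, 308) = 2^2 × 7 × 11 × 23 × 29 = 205436.
Smallest N > 160 is LCM + 160 = 205436 + 160 = 205596.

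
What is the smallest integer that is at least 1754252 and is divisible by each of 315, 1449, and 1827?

1890945

The integer must be a common multiple of 315, 1449, and 1827, so a multiple of their LCM.
315 = 3^2 × 5 × 7
1449 = 3^2 × 7 × 23
1827 = 3^2 × 7 × 29
LCM(315, 1449, 1827) = 3^2 × 5 × 7 × 23 × 29 = 210105.
Smallest multiple of 210105 that is ≥ 1754252: ⌈1754252/210105⌉ × 210105 = 9 × 210105 = 1890945.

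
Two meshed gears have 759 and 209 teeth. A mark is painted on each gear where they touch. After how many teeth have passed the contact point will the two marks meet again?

They coincide at every common multiple of the periods; the first is the LCM.
759 = 3 × 11 × 23
209 = 11 × 19
LCM(759, 209) = 3 × 11 × 19 × 23 = 14421.

14421 teeth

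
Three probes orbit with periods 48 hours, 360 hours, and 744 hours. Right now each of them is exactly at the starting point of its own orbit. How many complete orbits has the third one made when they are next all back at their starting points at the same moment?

30 orbits

The first common completion time is the LCM of the periods.
48 = 2^4 × 3
360 = 2^3 × 3^2 × 5
744 = 2^3 × 3 × 31
LCM(48, 360, 744) = 2^4 × 3^2 × 5 × 31 = 22320.
Orbits for period 744: 22320 / 744 = 30.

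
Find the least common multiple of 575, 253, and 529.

145475

575 = 5^2 × 23
253 = 11 × 23
529 = 23^2
LCM(575, 253, 529) = 5^2 × 11 × 23^2 = 145475.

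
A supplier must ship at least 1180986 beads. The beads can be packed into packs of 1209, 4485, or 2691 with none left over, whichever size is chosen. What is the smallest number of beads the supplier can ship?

1251315

The number of beads must be a common multiple of 1209, 4485, and 2691, so a multiple of their LCM.
1209 = 3 × 13 × 31
4485 = 3 × 5 × 13 × 23
2691 = 3^2 × 13 × 23
LCM(1209, 4485, 2691) = 3^2 × 5 × 13 × 23 × 31 = 417105.
Smallest multiple of 417105 that is ≥ 1180986: ⌈1180986/417105⌉ × 417105 = 3 × 417105 = 1251315.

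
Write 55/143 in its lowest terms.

55 = 5 × 11
143 = 11 × 13
gcd(55, 143) = 11.
Divide numerator and denominator by 11: 55/143 = 5/13.

5/13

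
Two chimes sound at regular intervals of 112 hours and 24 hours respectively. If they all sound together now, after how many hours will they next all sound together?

336 hours

They coincide at every common multiple of the periods; the first is the LCM.
112 = 2^4 × 7
24 = 2^3 × 3
LCM(112, 24) = 2^4 × 3 × 7 = 336.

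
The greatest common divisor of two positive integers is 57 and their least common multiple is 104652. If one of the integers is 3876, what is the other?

For two integers, gcd × lcm = product, so the other is (57 × 104652) / 3876 = 5965164 / 3876 = 1539.

1539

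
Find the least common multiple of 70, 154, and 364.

20020

70 = 2 × 5 × 7
154 = 2 × 7 × 11
364 = 2^2 × 7 × 13
LCM(70, 154, 364) = 2^2 × 5 × 7 × 11 × 13 = 20020.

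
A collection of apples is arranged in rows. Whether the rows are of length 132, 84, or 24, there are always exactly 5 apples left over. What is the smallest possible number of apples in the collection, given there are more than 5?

N − 5 must be a common multiple of 132, 84, and 24.
132 = 2^2 × 3 × 11
84 = 2^2 × 3 × 7
24 = 2^3 × 3
LCM(132, 84, 24) = 2^3 × 3 × 7 × 11 = 1848.
Smallest N > 5 is LCM + 5 = 1848 + 5 = 1853.

1853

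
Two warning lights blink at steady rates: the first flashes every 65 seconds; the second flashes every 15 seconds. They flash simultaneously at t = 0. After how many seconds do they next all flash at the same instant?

195 seconds

The first simultaneous occurrence is after LCM of the individual periods.
65 = 5 × 13
15 = 3 × 5
LCM(65, 15) = 3 × 5 × 13 = 195.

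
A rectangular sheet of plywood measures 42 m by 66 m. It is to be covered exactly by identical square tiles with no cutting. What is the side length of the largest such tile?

The tile side must divide both 42 and 66, so the largest is their gcd.
42 = 2 × 3 × 7
66 = 2 × 3 × 11
gcd(42, 66) = 2 × 3 = 6.

6 m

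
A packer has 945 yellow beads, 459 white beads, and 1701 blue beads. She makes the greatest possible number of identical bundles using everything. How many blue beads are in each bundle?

63

Number of bundles = gcd(945, 459, 1701).
945 = 3^3 × 5 × 7
459 = 3^3 × 17
1701 = 3^5 × 7
gcd(945, 459, 1701) = 3^3 = 27.
blue beads per bundle = 1701 / 27 = 63.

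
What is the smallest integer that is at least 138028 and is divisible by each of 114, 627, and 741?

The integer must be a common multiple of 114, 627, and 741, so a multiple of their LCM.
114 = 2 × 3 × 19
627 = 3 × 11 × 19
741 = 3 × 13 × 19
LCM(114, 627, 741) = 2 × 3 × 11 × 13 × 19 = 16302.
Smallest multiple of 16302 that is ≥ 138028: ⌈138028/16302⌉ × 16302 = 9 × 16302 = 146718.

146718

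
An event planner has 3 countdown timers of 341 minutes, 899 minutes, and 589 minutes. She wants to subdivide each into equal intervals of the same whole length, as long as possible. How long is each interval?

The interval must divide each timer length; the longest such is the gcd.
341 = 11 × 31
899 = 29 × 31
589 = 19 × 31
gcd(341, 899, 589) = 31.

31 minutes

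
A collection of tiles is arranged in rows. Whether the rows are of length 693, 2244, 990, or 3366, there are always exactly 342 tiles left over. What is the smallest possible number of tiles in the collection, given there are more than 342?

N − 342 must be a common multiple of 693, 2244, 990, and 3366.
693 = 3^2 × 7 × 11
2244 = 2^2 × 3 × 11 × 17
990 = 2 × 3^2 × 5 × 11
3366 = 2 × 3^2 × 11 × 17
LCM(693, 2244, 990, 3366) = 2^2 × 3^2 × 5 × 7 × 11 × 17 = 235620.
Smallest N > 342 is LCM + 342 = 235620 + 342 = 235962.

235962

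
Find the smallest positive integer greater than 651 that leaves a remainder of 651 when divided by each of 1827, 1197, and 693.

382494

N − 651 must be a common multiple of 1827, 1197, and 693.
1827 = 3^2 × 7 × 29
1197 = 3^2 × 7 × 19
693 = 3^2 × 7 × 11
LCM(1827, 1197, 693) = 3^2 × 7 × 11 × 19 × 29 = 381843.
Smallest N > 651 is LCM + 651 = 381843 + 651 = 382494.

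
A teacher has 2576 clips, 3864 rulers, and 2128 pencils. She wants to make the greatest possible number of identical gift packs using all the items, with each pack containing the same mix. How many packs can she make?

The pack count must divide each quantity, so the greatest is gcd(2576, 3864, 2128).
2576 = 2^4 × 7 × 23
3864 = 2^3 × 3 × 7 × 23
2128 = 2^4 × 7 × 19
gcd(2576, 3864, 2128) = 2^3 × 7 = 56.

56 packs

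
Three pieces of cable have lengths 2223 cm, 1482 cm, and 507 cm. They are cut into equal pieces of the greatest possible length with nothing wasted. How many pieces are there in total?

108

Piece length = gcd(2223, 1482, 507).
2223 = 3^2 × 13 × 19
1482 = 2 × 3 × 13 × 19
507 = 3 × 13^2
gcd(2223, 1482, 507) = 3 × 13 = 39.
Total pieces = 2223/39 + 1482/39 + 507/39 = 57 + 38 + 13 = 108.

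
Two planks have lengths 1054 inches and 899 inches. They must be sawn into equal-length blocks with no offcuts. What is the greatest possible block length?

By the Euclidean algorithm:
1054 = 1 × 899 + 155
899 = 5 × 155 + 124
155 = 1 × 124 + 31
124 = 4 × 31 + 0
gcd(1054, 899) = 31.

31 inches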